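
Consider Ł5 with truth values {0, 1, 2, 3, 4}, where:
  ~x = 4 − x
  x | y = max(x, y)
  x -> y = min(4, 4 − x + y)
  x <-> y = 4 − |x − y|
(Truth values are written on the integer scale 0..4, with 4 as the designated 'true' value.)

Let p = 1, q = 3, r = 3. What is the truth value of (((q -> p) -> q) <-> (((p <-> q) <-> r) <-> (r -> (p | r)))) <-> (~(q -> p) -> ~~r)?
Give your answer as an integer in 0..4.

q -> p = 3 -> 1 = 2
(q -> p) -> q = 2 -> 3 = 4
p <-> q = 1 <-> 3 = 2
(p <-> q) <-> r = 2 <-> 3 = 3
p | r = 1 | 3 = 3
r -> (p | r) = 3 -> 3 = 4
((p <-> q) <-> r) <-> (r -> (p | r)) = 3 <-> 4 = 3
((q -> p) -> q) <-> (((p <-> q) <-> r) <-> (r -> (p | r))) = 4 <-> 3 = 3
q -> p = 3 -> 1 = 2
~(q -> p) = ~2 = 2
~r = ~3 = 1
~~r = ~1 = 3
~(q -> p) -> ~~r = 2 -> 3 = 4
(((q -> p) -> q) <-> (((p <-> q) <-> r) <-> (r -> (p | r)))) <-> (~(q -> p) -> ~~r) = 3 <-> 4 = 3

3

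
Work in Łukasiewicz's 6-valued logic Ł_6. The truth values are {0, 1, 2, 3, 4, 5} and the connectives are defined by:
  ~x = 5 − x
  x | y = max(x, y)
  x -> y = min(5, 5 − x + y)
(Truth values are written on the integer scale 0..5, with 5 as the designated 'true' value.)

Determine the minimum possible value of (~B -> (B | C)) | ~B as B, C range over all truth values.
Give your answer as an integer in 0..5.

4

Take B = 1, C = 0:
~B = ~1 = 4
B | C = 1 | 0 = 1
~B -> (B | C) = 4 -> 1 = 2
~B = ~1 = 4
(~B -> (B | C)) | ~B = 2 | 4 = 4
No assignment yields a value below 4, so this is the minimum.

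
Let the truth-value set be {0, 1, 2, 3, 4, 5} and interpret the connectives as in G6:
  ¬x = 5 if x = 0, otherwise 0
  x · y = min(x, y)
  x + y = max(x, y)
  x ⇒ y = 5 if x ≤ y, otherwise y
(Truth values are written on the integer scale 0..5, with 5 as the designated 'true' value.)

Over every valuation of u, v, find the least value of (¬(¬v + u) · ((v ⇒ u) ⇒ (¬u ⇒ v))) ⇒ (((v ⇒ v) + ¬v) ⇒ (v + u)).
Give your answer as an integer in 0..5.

1

Take u = 0, v = 1:
¬v = ¬1 = 0
¬v + u = 0 + 0 = 0
¬(¬v + u) = ¬0 = 5
v ⇒ u = 1 ⇒ 0 = 0
¬u = ¬0 = 5
¬u ⇒ v = 5 ⇒ 1 = 1
(v ⇒ u) ⇒ (¬u ⇒ v) = 0 ⇒ 1 = 5
¬(¬v + u) · ((v ⇒ u) ⇒ (¬u ⇒ v)) = 5 · 5 = 5
v ⇒ v = 1 ⇒ 1 = 5
¬v = ¬1 = 0
(v ⇒ v) + ¬v = 5 + 0 = 5
v + u = 1 + 0 = 1
((v ⇒ v) + ¬v) ⇒ (v + u) = 5 ⇒ 1 = 1
(¬(¬v + u) · ((v ⇒ u) ⇒ (¬u ⇒ v))) ⇒ (((v ⇒ v) + ¬v) ⇒ (v + u)) = 5 ⇒ 1 = 1
No assignment yields a value below 1, so this is the minimum.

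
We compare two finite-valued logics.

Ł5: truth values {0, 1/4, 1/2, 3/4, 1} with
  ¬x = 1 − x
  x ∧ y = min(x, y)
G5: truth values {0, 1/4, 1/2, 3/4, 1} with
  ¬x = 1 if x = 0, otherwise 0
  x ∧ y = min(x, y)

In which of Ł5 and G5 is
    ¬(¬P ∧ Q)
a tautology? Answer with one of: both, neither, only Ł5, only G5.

neither

In Ł5: at P = 0, Q = 1/4 the value is 3/4 — not a tautology.
In G5: at P = 0, Q = 1/4 the value is 0 — not a tautology.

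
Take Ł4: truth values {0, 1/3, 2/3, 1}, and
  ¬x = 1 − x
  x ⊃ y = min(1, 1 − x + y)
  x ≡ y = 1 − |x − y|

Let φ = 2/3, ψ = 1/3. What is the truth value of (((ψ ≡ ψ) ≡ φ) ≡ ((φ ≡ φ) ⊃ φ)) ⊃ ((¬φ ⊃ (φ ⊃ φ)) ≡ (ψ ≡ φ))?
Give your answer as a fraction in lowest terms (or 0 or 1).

2/3

ψ ≡ ψ = 1/3 ≡ 1/3 = 1
(ψ ≡ ψ) ≡ φ = 1 ≡ 2/3 = 2/3
φ ≡ φ = 2/3 ≡ 2/3 = 1
(φ ≡ φ) ⊃ φ = 1 ⊃ 2/3 = 2/3
((ψ ≡ ψ) ≡ φ) ≡ ((φ ≡ φ) ⊃ φ) = 2/3 ≡ 2/3 = 1
¬φ = ¬2/3 = 1/3
φ ⊃ φ = 2/3 ⊃ 2/3 = 1
¬φ ⊃ (φ ⊃ φ) = 1/3 ⊃ 1 = 1
ψ ≡ φ = 1/3 ≡ 2/3 = 2/3
(¬φ ⊃ (φ ⊃ φ)) ≡ (ψ ≡ φ) = 1 ≡ 2/3 = 2/3
(((ψ ≡ ψ) ≡ φ) ≡ ((φ ≡ φ) ⊃ φ)) ⊃ ((¬φ ⊃ (φ ⊃ φ)) ≡ (ψ ≡ φ)) = 1 ⊃ 2/3 = 2/3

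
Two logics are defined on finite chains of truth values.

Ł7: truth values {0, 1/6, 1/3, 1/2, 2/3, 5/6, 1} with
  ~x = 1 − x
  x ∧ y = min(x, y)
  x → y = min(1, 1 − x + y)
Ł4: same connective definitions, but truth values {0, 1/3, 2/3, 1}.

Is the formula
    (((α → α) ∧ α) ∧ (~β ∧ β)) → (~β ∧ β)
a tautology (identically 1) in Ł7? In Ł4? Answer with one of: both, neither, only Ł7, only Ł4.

In Ł7: every assignment gives 1 — tautology.
In Ł4: every assignment gives 1 — tautology.

both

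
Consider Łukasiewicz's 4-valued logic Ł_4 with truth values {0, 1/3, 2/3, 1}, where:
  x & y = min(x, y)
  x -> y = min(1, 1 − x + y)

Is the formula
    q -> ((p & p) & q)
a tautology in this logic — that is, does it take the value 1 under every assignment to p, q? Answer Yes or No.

Counterexample: take p = 0, q = 1/3.
p & p = 0 & 0 = 0
(p & p) & q = 0 & 1/3 = 0
q -> ((p & p) & q) = 1/3 -> 0 = 2/3
This gives 2/3 ≠ 1.

No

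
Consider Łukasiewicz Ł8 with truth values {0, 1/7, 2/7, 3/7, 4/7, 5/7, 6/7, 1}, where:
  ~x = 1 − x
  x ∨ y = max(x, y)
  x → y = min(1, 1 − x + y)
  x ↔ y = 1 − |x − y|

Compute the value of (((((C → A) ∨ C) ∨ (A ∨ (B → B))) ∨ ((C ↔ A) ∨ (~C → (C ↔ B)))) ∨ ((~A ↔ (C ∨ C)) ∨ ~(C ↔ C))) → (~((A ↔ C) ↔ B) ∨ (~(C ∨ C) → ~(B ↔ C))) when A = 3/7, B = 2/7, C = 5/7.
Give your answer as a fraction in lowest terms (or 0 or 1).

1

C → A = 5/7 → 3/7 = 5/7
(C → A) ∨ C = 5/7 ∨ 5/7 = 5/7
B → B = 2/7 → 2/7 = 1
A ∨ (B → B) = 3/7 ∨ 1 = 1
((C → A) ∨ C) ∨ (A ∨ (B → B)) = 5/7 ∨ 1 = 1
C ↔ A = 5/7 ↔ 3/7 = 5/7
~C = ~5/7 = 2/7
C ↔ B = 5/7 ↔ 2/7 = 4/7
~C → (C ↔ B) = 2/7 → 4/7 = 1
(C ↔ A) ∨ (~C → (C ↔ B)) = 5/7 ∨ 1 = 1
(((C → A) ∨ C) ∨ (A ∨ (B → B))) ∨ ((C ↔ A) ∨ (~C → (C ↔ B))) = 1 ∨ 1 = 1
~A = ~3/7 = 4/7
C ∨ C = 5/7 ∨ 5/7 = 5/7
~A ↔ (C ∨ C) = 4/7 ↔ 5/7 = 6/7
C ↔ C = 5/7 ↔ 5/7 = 1
~(C ↔ C) = ~1 = 0
(~A ↔ (C ∨ C)) ∨ ~(C ↔ C) = 6/7 ∨ 0 = 6/7
((((C → A) ∨ C) ∨ (A ∨ (B → B))) ∨ ((C ↔ A) ∨ (~C → (C ↔ B)))) ∨ ((~A ↔ (C ∨ C)) ∨ ~(C ↔ C)) = 1 ∨ 6/7 = 1
A ↔ C = 3/7 ↔ 5/7 = 5/7
(A ↔ C) ↔ B = 5/7 ↔ 2/7 = 4/7
~((A ↔ C) ↔ B) = ~4/7 = 3/7
C ∨ C = 5/7 ∨ 5/7 = 5/7
~(C ∨ C) = ~5/7 = 2/7
B ↔ C = 2/7 ↔ 5/7 = 4/7
~(B ↔ C) = ~4/7 = 3/7
~(C ∨ C) → ~(B ↔ C) = 2/7 → 3/7 = 1
~((A ↔ C) ↔ B) ∨ (~(C ∨ C) → ~(B ↔ C)) = 3/7 ∨ 1 = 1
(((((C → A) ∨ C) ∨ (A ∨ (B → B))) ∨ ((C ↔ A) ∨ (~C → (C ↔ B)))) ∨ ((~A ↔ (C ∨ C)) ∨ ~(C ↔ C))) → (~((A ↔ C) ↔ B) ∨ (~(C ∨ C) → ~(B ↔ C))) = 1 → 1 = 1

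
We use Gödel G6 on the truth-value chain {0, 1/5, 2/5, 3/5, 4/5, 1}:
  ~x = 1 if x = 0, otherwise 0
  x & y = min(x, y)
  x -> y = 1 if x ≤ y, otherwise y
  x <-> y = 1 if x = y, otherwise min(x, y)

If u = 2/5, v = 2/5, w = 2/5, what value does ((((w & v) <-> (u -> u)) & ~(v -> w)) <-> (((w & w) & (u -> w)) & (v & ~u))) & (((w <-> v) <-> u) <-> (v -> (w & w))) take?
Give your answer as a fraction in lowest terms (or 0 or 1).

w & v = 2/5 & 2/5 = 2/5
u -> u = 2/5 -> 2/5 = 1
(w & v) <-> (u -> u) = 2/5 <-> 1 = 2/5
v -> w = 2/5 -> 2/5 = 1
~(v -> w) = ~1 = 0
((w & v) <-> (u -> u)) & ~(v -> w) = 2/5 & 0 = 0
w & w = 2/5 & 2/5 = 2/5
u -> w = 2/5 -> 2/5 = 1
(w & w) & (u -> w) = 2/5 & 1 = 2/5
~u = ~2/5 = 0
v & ~u = 2/5 & 0 = 0
((w & w) & (u -> w)) & (v & ~u) = 2/5 & 0 = 0
(((w & v) <-> (u -> u)) & ~(v -> w)) <-> (((w & w) & (u -> w)) & (v & ~u)) = 0 <-> 0 = 1
w <-> v = 2/5 <-> 2/5 = 1
(w <-> v) <-> u = 1 <-> 2/5 = 2/5
w & w = 2/5 & 2/5 = 2/5
v -> (w & w) = 2/5 -> 2/5 = 1
((w <-> v) <-> u) <-> (v -> (w & w)) = 2/5 <-> 1 = 2/5
((((w & v) <-> (u -> u)) & ~(v -> w)) <-> (((w & w) & (u -> w)) & (v & ~u))) & (((w <-> v) <-> u) <-> (v -> (w & w))) = 1 & 2/5 = 2/5

2/5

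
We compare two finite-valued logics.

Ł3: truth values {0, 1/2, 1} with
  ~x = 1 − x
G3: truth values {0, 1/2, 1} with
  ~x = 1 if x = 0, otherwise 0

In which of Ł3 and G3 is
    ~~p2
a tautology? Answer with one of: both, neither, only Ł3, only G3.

In Ł3: at p2 = 0 the value is 0 — not a tautology.
In G3: at p2 = 0 the value is 0 — not a tautology.

neither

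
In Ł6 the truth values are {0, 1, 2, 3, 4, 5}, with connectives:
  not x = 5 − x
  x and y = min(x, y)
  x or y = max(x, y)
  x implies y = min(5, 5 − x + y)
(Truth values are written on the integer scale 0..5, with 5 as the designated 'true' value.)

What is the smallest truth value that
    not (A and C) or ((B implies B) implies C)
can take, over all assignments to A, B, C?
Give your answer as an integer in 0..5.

3

Take A = 2, B = 0, C = 2:
A and C = 2 and 2 = 2
not (A and C) = not 2 = 3
B implies B = 0 implies 0 = 5
(B implies B) implies C = 5 implies 2 = 2
not (A and C) or ((B implies B) implies C) = 3 or 2 = 3
No assignment yields a value below 3, so this is the minimum.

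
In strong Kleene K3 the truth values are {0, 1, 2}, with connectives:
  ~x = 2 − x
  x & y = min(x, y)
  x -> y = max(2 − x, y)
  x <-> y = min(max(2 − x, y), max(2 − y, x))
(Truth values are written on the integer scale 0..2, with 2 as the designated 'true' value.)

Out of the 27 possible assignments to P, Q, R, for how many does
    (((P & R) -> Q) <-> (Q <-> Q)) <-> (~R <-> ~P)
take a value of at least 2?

value 2: 3 assignments (counts)
value 1: 19 assignments
value 0: 5 assignments
So 3 of the 27 assignments meet the threshold.

3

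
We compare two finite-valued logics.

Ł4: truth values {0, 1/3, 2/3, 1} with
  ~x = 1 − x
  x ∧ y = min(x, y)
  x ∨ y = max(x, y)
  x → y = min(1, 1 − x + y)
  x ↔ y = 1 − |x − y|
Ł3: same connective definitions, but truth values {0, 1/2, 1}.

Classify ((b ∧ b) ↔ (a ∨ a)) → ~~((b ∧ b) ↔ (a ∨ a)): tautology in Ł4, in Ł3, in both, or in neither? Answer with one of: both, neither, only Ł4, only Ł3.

both

In Ł4: every assignment gives 1 — tautology.
In Ł3: every assignment gives 1 — tautology.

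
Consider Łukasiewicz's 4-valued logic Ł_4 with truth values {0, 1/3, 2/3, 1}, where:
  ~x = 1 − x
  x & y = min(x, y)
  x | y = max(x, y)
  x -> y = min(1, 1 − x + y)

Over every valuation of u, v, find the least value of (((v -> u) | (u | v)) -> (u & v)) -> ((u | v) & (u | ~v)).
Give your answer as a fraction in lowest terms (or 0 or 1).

Take u = 1/3, v = 2/3:
v -> u = 2/3 -> 1/3 = 2/3
u | v = 1/3 | 2/3 = 2/3
(v -> u) | (u | v) = 2/3 | 2/3 = 2/3
u & v = 1/3 & 2/3 = 1/3
((v -> u) | (u | v)) -> (u & v) = 2/3 -> 1/3 = 2/3
u | v = 1/3 | 2/3 = 2/3
~v = ~2/3 = 1/3
u | ~v = 1/3 | 1/3 = 1/3
(u | v) & (u | ~v) = 2/3 & 1/3 = 1/3
(((v -> u) | (u | v)) -> (u & v)) -> ((u | v) & (u | ~v)) = 2/3 -> 1/3 = 2/3
No assignment yields a value below 2/3, so this is the minimum.

2/3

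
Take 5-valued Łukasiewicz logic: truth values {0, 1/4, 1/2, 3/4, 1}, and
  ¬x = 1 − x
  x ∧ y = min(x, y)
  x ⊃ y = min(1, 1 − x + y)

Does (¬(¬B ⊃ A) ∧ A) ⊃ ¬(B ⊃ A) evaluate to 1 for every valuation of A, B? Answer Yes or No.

No

Counterexample: take A = 1/4, B = 0.
¬B = ¬0 = 1
¬B ⊃ A = 1 ⊃ 1/4 = 1/4
¬(¬B ⊃ A) = ¬1/4 = 3/4
¬(¬B ⊃ A) ∧ A = 3/4 ∧ 1/4 = 1/4
B ⊃ A = 0 ⊃ 1/4 = 1
¬(B ⊃ A) = ¬1 = 0
(¬(¬B ⊃ A) ∧ A) ⊃ ¬(B ⊃ A) = 1/4 ⊃ 0 = 3/4
This gives 3/4 ≠ 1.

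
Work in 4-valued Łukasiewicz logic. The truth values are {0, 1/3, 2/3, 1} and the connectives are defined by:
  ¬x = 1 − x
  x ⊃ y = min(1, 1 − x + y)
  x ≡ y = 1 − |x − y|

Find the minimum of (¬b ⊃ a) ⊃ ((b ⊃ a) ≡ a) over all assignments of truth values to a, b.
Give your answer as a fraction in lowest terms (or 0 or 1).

2/3

Take a = 1/3, b = 1/3:
¬b = ¬1/3 = 2/3
¬b ⊃ a = 2/3 ⊃ 1/3 = 2/3
b ⊃ a = 1/3 ⊃ 1/3 = 1
(b ⊃ a) ≡ a = 1 ≡ 1/3 = 1/3
(¬b ⊃ a) ⊃ ((b ⊃ a) ≡ a) = 2/3 ⊃ 1/3 = 2/3
No assignment yields a value below 2/3, so this is the minimum.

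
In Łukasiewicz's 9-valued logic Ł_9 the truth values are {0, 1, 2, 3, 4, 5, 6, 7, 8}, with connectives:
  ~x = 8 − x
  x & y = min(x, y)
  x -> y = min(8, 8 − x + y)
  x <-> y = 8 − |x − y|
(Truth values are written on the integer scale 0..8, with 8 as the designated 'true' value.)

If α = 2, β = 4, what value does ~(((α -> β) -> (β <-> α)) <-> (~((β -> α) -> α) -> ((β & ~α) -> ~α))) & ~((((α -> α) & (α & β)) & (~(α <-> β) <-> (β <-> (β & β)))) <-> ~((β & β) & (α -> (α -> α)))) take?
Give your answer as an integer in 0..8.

2

α -> β = 2 -> 4 = 8
β <-> α = 4 <-> 2 = 6
(α -> β) -> (β <-> α) = 8 -> 6 = 6
β -> α = 4 -> 2 = 6
(β -> α) -> α = 6 -> 2 = 4
~((β -> α) -> α) = ~4 = 4
~α = ~2 = 6
β & ~α = 4 & 6 = 4
~α = ~2 = 6
(β & ~α) -> ~α = 4 -> 6 = 8
~((β -> α) -> α) -> ((β & ~α) -> ~α) = 4 -> 8 = 8
((α -> β) -> (β <-> α)) <-> (~((β -> α) -> α) -> ((β & ~α) -> ~α)) = 6 <-> 8 = 6
~(((α -> β) -> (β <-> α)) <-> (~((β -> α) -> α) -> ((β & ~α) -> ~α))) = ~6 = 2
α -> α = 2 -> 2 = 8
α & β = 2 & 4 = 2
(α -> α) & (α & β) = 8 & 2 = 2
α <-> β = 2 <-> 4 = 6
~(α <-> β) = ~6 = 2
β & β = 4 & 4 = 4
β <-> (β & β) = 4 <-> 4 = 8
~(α <-> β) <-> (β <-> (β & β)) = 2 <-> 8 = 2
((α -> α) & (α & β)) & (~(α <-> β) <-> (β <-> (β & β))) = 2 & 2 = 2
β & β = 4 & 4 = 4
α -> α = 2 -> 2 = 8
α -> (α -> α) = 2 -> 8 = 8
(β & β) & (α -> (α -> α)) = 4 & 8 = 4
~((β & β) & (α -> (α -> α))) = ~4 = 4
(((α -> α) & (α & β)) & (~(α <-> β) <-> (β <-> (β & β)))) <-> ~((β & β) & (α -> (α -> α))) = 2 <-> 4 = 6
~((((α -> α) & (α & β)) & (~(α <-> β) <-> (β <-> (β & β)))) <-> ~((β & β) & (α -> (α -> α)))) = ~6 = 2
~(((α -> β) -> (β <-> α)) <-> (~((β -> α) -> α) -> ((β & ~α) -> ~α))) & ~((((α -> α) & (α & β)) & (~(α <-> β) <-> (β <-> (β & β)))) <-> ~((β & β) & (α -> (α -> α)))) = 2 & 2 = 2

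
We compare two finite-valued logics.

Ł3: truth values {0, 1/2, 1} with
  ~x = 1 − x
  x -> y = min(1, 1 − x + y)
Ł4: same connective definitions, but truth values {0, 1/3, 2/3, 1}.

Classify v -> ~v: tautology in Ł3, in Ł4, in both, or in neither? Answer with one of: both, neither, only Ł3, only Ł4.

neither

In Ł3: at v = 1 the value is 0 — not a tautology.
In Ł4: at v = 2/3 the value is 2/3 — not a tautology.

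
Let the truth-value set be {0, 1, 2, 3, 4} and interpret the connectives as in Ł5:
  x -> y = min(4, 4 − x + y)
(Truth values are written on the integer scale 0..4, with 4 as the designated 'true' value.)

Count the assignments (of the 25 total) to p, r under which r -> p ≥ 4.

15

value 4: 15 assignments (counts)
value 3: 4 assignments
value 2: 3 assignments
value 1: 2 assignments
value 0: 1 assignment
So 15 of the 25 assignments meet the threshold.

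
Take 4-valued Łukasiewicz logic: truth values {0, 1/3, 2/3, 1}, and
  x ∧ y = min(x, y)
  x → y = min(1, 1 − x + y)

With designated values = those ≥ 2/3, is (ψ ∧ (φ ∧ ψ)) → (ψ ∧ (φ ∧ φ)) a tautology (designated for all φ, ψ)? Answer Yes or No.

Yes

φ = 0, ψ = 0 ↦ 1
φ = 0, ψ = 1/3 ↦ 1
φ = 0, ψ = 2/3 ↦ 1
φ = 0, ψ = 1 ↦ 1
φ = 1/3, ψ = 0 ↦ 1
φ = 1/3, ψ = 1/3 ↦ 1
φ = 1/3, ψ = 2/3 ↦ 1
φ = 1/3, ψ = 1 ↦ 1
φ = 2/3, ψ = 0 ↦ 1
φ = 2/3, ψ = 1/3 ↦ 1
φ = 2/3, ψ = 2/3 ↦ 1
φ = 2/3, ψ = 1 ↦ 1
φ = 1, ψ = 0 ↦ 1
φ = 1, ψ = 1/3 ↦ 1
φ = 1, ψ = 2/3 ↦ 1
φ = 1, ψ = 1 ↦ 1
Every assignment gives a value ≥ 2/3.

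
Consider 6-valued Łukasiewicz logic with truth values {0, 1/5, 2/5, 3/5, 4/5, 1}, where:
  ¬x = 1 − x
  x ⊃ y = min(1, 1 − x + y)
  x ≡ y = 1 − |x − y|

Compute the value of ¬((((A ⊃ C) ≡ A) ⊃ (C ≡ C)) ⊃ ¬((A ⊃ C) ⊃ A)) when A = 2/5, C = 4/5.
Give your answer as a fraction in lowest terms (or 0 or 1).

2/5

A ⊃ C = 2/5 ⊃ 4/5 = 1
(A ⊃ C) ≡ A = 1 ≡ 2/5 = 2/5
C ≡ C = 4/5 ≡ 4/5 = 1
((A ⊃ C) ≡ A) ⊃ (C ≡ C) = 2/5 ⊃ 1 = 1
A ⊃ C = 2/5 ⊃ 4/5 = 1
(A ⊃ C) ⊃ A = 1 ⊃ 2/5 = 2/5
¬((A ⊃ C) ⊃ A) = ¬2/5 = 3/5
(((A ⊃ C) ≡ A) ⊃ (C ≡ C)) ⊃ ¬((A ⊃ C) ⊃ A) = 1 ⊃ 3/5 = 3/5
¬((((A ⊃ C) ≡ A) ⊃ (C ≡ C)) ⊃ ¬((A ⊃ C) ⊃ A)) = ¬3/5 = 2/5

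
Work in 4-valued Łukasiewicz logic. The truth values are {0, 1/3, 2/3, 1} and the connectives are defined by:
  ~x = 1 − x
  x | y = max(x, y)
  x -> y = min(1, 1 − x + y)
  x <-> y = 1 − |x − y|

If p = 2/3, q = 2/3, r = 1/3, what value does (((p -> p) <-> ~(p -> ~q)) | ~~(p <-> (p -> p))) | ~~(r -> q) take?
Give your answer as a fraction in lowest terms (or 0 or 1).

p -> p = 2/3 -> 2/3 = 1
~q = ~2/3 = 1/3
p -> ~q = 2/3 -> 1/3 = 2/3
~(p -> ~q) = ~2/3 = 1/3
(p -> p) <-> ~(p -> ~q) = 1 <-> 1/3 = 1/3
p -> p = 2/3 -> 2/3 = 1
p <-> (p -> p) = 2/3 <-> 1 = 2/3
~(p <-> (p -> p)) = ~2/3 = 1/3
~~(p <-> (p -> p)) = ~1/3 = 2/3
((p -> p) <-> ~(p -> ~q)) | ~~(p <-> (p -> p)) = 1/3 | 2/3 = 2/3
r -> q = 1/3 -> 2/3 = 1
~(r -> q) = ~1 = 0
~~(r -> q) = ~0 = 1
(((p -> p) <-> ~(p -> ~q)) | ~~(p <-> (p -> p))) | ~~(r -> q) = 2/3 | 1 = 1

1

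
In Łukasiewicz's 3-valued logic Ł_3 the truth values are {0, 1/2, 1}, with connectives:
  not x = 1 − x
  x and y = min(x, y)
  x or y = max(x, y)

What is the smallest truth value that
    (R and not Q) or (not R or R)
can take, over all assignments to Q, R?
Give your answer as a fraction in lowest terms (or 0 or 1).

Take Q = 0, R = 1/2:
not Q = not 0 = 1
R and not Q = 1/2 and 1 = 1/2
not R = not 1/2 = 1/2
not R or R = 1/2 or 1/2 = 1/2
(R and not Q) or (not R or R) = 1/2 or 1/2 = 1/2
No assignment yields a value below 1/2, so this is the minimum.

1/2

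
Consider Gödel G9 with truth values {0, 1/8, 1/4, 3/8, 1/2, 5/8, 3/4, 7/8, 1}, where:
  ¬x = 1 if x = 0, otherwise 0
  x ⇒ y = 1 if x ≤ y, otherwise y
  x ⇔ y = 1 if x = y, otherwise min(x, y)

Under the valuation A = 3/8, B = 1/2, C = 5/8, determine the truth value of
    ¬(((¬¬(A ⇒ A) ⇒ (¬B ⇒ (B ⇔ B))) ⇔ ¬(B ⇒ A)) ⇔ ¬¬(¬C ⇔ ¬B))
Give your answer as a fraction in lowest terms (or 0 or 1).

1

A ⇒ A = 3/8 ⇒ 3/8 = 1
¬(A ⇒ A) = ¬1 = 0
¬¬(A ⇒ A) = ¬0 = 1
¬B = ¬1/2 = 0
B ⇔ B = 1/2 ⇔ 1/2 = 1
¬B ⇒ (B ⇔ B) = 0 ⇒ 1 = 1
¬¬(A ⇒ A) ⇒ (¬B ⇒ (B ⇔ B)) = 1 ⇒ 1 = 1
B ⇒ A = 1/2 ⇒ 3/8 = 3/8
¬(B ⇒ A) = ¬3/8 = 0
(¬¬(A ⇒ A) ⇒ (¬B ⇒ (B ⇔ B))) ⇔ ¬(B ⇒ A) = 1 ⇔ 0 = 0
¬C = ¬5/8 = 0
¬B = ¬1/2 = 0
¬C ⇔ ¬B = 0 ⇔ 0 = 1
¬(¬C ⇔ ¬B) = ¬1 = 0
¬¬(¬C ⇔ ¬B) = ¬0 = 1
((¬¬(A ⇒ A) ⇒ (¬B ⇒ (B ⇔ B))) ⇔ ¬(B ⇒ A)) ⇔ ¬¬(¬C ⇔ ¬B) = 0 ⇔ 1 = 0
¬(((¬¬(A ⇒ A) ⇒ (¬B ⇒ (B ⇔ B))) ⇔ ¬(B ⇒ A)) ⇔ ¬¬(¬C ⇔ ¬B)) = ¬0 = 1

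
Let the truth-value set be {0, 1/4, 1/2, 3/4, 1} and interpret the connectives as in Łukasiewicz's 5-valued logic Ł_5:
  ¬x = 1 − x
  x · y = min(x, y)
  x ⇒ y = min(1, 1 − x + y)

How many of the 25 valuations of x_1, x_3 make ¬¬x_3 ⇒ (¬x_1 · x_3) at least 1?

15

value 1: 15 assignments (counts)
value 3/4: 4 assignments
value 1/2: 3 assignments
value 1/4: 2 assignments
value 0: 1 assignment
So 15 of the 25 assignments meet the threshold.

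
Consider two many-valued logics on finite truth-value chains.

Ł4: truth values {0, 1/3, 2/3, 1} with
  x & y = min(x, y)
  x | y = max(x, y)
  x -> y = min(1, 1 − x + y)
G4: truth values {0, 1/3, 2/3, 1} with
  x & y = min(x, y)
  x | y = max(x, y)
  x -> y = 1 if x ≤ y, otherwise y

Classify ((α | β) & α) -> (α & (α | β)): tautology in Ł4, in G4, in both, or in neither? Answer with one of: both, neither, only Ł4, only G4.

In Ł4: every assignment gives 1 — tautology.
In G4: every assignment gives 1 — tautology.

both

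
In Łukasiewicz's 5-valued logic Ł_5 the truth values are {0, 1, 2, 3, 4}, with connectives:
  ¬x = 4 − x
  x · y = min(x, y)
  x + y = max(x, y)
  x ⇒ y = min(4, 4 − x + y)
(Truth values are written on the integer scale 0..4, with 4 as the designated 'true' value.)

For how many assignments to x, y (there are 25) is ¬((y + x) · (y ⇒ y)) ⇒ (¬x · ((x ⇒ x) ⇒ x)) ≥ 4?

18

value 4: 18 assignments (counts)
value 3: 2 assignments
value 2: 3 assignments
value 1: 1 assignment
value 0: 1 assignment
So 18 of the 25 assignments meet the threshold.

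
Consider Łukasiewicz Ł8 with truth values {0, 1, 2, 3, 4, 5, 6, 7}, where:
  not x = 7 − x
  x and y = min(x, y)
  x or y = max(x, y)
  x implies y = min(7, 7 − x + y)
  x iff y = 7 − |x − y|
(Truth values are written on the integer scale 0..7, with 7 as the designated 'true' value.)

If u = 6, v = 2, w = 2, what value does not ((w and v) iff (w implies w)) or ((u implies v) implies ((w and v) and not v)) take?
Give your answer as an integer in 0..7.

6

w and v = 2 and 2 = 2
w implies w = 2 implies 2 = 7
(w and v) iff (w implies w) = 2 iff 7 = 2
not ((w and v) iff (w implies w)) = not 2 = 5
u implies v = 6 implies 2 = 3
w and v = 2 and 2 = 2
not v = not 2 = 5
(w and v) and not v = 2 and 5 = 2
(u implies v) implies ((w and v) and not v) = 3 implies 2 = 6
not ((w and v) iff (w implies w)) or ((u implies v) implies ((w and v) and not v)) = 5 or 6 = 6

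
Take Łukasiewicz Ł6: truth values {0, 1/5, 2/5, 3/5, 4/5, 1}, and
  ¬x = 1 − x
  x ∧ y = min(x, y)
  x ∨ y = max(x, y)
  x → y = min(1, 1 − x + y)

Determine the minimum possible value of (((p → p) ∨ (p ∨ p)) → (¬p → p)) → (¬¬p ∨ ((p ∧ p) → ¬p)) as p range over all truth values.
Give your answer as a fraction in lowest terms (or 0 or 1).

4/5

Take p = 3/5:
p → p = 3/5 → 3/5 = 1
p ∨ p = 3/5 ∨ 3/5 = 3/5
(p → p) ∨ (p ∨ p) = 1 ∨ 3/5 = 1
¬p = ¬3/5 = 2/5
¬p → p = 2/5 → 3/5 = 1
((p → p) ∨ (p ∨ p)) → (¬p → p) = 1 → 1 = 1
¬p = ¬3/5 = 2/5
¬¬p = ¬2/5 = 3/5
p ∧ p = 3/5 ∧ 3/5 = 3/5
¬p = ¬3/5 = 2/5
(p ∧ p) → ¬p = 3/5 → 2/5 = 4/5
¬¬p ∨ ((p ∧ p) → ¬p) = 3/5 ∨ 4/5 = 4/5
(((p → p) ∨ (p ∨ p)) → (¬p → p)) → (¬¬p ∨ ((p ∧ p) → ¬p)) = 1 → 4/5 = 4/5
No assignment yields a value below 4/5, so this is the minimum.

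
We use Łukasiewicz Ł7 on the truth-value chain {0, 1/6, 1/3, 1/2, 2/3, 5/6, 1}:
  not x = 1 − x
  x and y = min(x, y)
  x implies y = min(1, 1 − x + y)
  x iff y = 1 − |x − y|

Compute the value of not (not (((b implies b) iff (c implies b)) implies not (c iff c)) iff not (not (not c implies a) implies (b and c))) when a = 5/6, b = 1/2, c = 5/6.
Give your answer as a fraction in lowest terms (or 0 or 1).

2/3

b implies b = 1/2 implies 1/2 = 1
c implies b = 5/6 implies 1/2 = 2/3
(b implies b) iff (c implies b) = 1 iff 2/3 = 2/3
c iff c = 5/6 iff 5/6 = 1
not (c iff c) = not 1 = 0
((b implies b) iff (c implies b)) implies not (c iff c) = 2/3 implies 0 = 1/3
not (((b implies b) iff (c implies b)) implies not (c iff c)) = not 1/3 = 2/3
not c = not 5/6 = 1/6
not c implies a = 1/6 implies 5/6 = 1
not (not c implies a) = not 1 = 0
b and c = 1/2 and 5/6 = 1/2
not (not c implies a) implies (b and c) = 0 implies 1/2 = 1
not (not (not c implies a) implies (b and c)) = not 1 = 0
not (((b implies b) iff (c implies b)) implies not (c iff c)) iff not (not (not c implies a) implies (b and c)) = 2/3 iff 0 = 1/3
not (not (((b implies b) iff (c implies b)) implies not (c iff c)) iff not (not (not c implies a) implies (b and c))) = not 1/3 = 2/3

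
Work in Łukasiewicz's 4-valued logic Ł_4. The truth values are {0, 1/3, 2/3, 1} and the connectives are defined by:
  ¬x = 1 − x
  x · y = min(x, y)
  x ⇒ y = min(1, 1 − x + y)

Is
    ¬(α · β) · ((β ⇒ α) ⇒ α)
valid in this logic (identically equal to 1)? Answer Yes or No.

Counterexample: take α = 0, β = 0.
α · β = 0 · 0 = 0
¬(α · β) = ¬0 = 1
β ⇒ α = 0 ⇒ 0 = 1
(β ⇒ α) ⇒ α = 1 ⇒ 0 = 0
¬(α · β) · ((β ⇒ α) ⇒ α) = 1 · 0 = 0
This gives 0 ≠ 1.

No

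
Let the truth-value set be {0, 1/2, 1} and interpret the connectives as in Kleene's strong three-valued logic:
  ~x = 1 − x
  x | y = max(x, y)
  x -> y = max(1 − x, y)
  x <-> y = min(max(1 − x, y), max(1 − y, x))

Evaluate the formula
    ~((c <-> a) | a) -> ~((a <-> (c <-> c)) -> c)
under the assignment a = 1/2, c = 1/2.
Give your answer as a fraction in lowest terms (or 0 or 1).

1/2

c <-> a = 1/2 <-> 1/2 = 1/2
(c <-> a) | a = 1/2 | 1/2 = 1/2
~((c <-> a) | a) = ~1/2 = 1/2
c <-> c = 1/2 <-> 1/2 = 1/2
a <-> (c <-> c) = 1/2 <-> 1/2 = 1/2
(a <-> (c <-> c)) -> c = 1/2 -> 1/2 = 1/2
~((a <-> (c <-> c)) -> c) = ~1/2 = 1/2
~((c <-> a) | a) -> ~((a <-> (c <-> c)) -> c) = 1/2 -> 1/2 = 1/2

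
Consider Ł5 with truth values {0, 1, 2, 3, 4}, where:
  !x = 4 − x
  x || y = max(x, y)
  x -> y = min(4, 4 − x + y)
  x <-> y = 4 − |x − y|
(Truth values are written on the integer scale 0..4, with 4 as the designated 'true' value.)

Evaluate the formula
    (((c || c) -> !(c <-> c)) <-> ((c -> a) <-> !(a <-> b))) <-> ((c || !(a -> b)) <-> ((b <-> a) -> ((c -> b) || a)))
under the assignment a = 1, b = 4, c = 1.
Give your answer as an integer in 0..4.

c || c = 1 || 1 = 1
c <-> c = 1 <-> 1 = 4
!(c <-> c) = !4 = 0
(c || c) -> !(c <-> c) = 1 -> 0 = 3
c -> a = 1 -> 1 = 4
a <-> b = 1 <-> 4 = 1
!(a <-> b) = !1 = 3
(c -> a) <-> !(a <-> b) = 4 <-> 3 = 3
((c || c) -> !(c <-> c)) <-> ((c -> a) <-> !(a <-> b)) = 3 <-> 3 = 4
a -> b = 1 -> 4 = 4
!(a -> b) = !4 = 0
c || !(a -> b) = 1 || 0 = 1
b <-> a = 4 <-> 1 = 1
c -> b = 1 -> 4 = 4
(c -> b) || a = 4 || 1 = 4
(b <-> a) -> ((c -> b) || a) = 1 -> 4 = 4
(c || !(a -> b)) <-> ((b <-> a) -> ((c -> b) || a)) = 1 <-> 4 = 1
(((c || c) -> !(c <-> c)) <-> ((c -> a) <-> !(a <-> b))) <-> ((c || !(a -> b)) <-> ((b <-> a) -> ((c -> b) || a))) = 4 <-> 1 = 1

1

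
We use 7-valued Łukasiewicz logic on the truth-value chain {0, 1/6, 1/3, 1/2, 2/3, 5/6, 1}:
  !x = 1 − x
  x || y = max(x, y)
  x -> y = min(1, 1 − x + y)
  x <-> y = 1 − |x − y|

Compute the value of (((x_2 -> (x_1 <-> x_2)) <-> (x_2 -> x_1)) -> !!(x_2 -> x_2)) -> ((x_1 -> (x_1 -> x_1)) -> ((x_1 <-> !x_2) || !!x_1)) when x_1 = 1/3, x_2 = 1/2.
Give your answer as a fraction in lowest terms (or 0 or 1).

5/6

x_1 <-> x_2 = 1/3 <-> 1/2 = 5/6
x_2 -> (x_1 <-> x_2) = 1/2 -> 5/6 = 1
x_2 -> x_1 = 1/2 -> 1/3 = 5/6
(x_2 -> (x_1 <-> x_2)) <-> (x_2 -> x_1) = 1 <-> 5/6 = 5/6
x_2 -> x_2 = 1/2 -> 1/2 = 1
!(x_2 -> x_2) = !1 = 0
!!(x_2 -> x_2) = !0 = 1
((x_2 -> (x_1 <-> x_2)) <-> (x_2 -> x_1)) -> !!(x_2 -> x_2) = 5/6 -> 1 = 1
x_1 -> x_1 = 1/3 -> 1/3 = 1
x_1 -> (x_1 -> x_1) = 1/3 -> 1 = 1
!x_2 = !1/2 = 1/2
x_1 <-> !x_2 = 1/3 <-> 1/2 = 5/6
!x_1 = !1/3 = 2/3
!!x_1 = !2/3 = 1/3
(x_1 <-> !x_2) || !!x_1 = 5/6 || 1/3 = 5/6
(x_1 -> (x_1 -> x_1)) -> ((x_1 <-> !x_2) || !!x_1) = 1 -> 5/6 = 5/6
(((x_2 -> (x_1 <-> x_2)) <-> (x_2 -> x_1)) -> !!(x_2 -> x_2)) -> ((x_1 -> (x_1 -> x_1)) -> ((x_1 <-> !x_2) || !!x_1)) = 1 -> 5/6 = 5/6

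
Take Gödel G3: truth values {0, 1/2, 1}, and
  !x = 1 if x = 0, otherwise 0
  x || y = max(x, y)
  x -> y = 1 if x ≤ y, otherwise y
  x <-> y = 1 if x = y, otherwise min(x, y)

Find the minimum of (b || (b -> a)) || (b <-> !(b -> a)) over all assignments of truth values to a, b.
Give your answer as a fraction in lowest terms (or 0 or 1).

Take a = 0, b = 1/2:
b -> a = 1/2 -> 0 = 0
b || (b -> a) = 1/2 || 0 = 1/2
b -> a = 1/2 -> 0 = 0
!(b -> a) = !0 = 1
b <-> !(b -> a) = 1/2 <-> 1 = 1/2
(b || (b -> a)) || (b <-> !(b -> a)) = 1/2 || 1/2 = 1/2
No assignment yields a value below 1/2, so this is the minimum.

1/2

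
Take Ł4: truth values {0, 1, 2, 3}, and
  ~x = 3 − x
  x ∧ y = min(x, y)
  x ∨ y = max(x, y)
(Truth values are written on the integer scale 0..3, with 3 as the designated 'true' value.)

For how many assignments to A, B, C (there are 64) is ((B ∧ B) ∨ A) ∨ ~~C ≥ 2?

value 3: 37 assignments (counts)
value 2: 19 assignments (counts)
value 1: 7 assignments
value 0: 1 assignment
So 56 of the 64 assignments meet the threshold.

56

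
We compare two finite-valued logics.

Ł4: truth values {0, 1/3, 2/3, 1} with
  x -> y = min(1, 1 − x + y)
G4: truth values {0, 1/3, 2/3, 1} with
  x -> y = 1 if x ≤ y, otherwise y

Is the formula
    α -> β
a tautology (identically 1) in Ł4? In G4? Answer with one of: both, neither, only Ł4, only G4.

neither

In Ł4: at α = 1/3, β = 0 the value is 2/3 — not a tautology.
In G4: at α = 1/3, β = 0 the value is 0 — not a tautology.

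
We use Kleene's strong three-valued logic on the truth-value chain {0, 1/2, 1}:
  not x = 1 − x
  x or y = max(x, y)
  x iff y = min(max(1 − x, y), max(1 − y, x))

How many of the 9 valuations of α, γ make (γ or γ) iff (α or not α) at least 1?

α = 0, γ = 0 ↦ 0  <
α = 0, γ = 1/2 ↦ 1/2  <
α = 0, γ = 1 ↦ 1  ≥
α = 1/2, γ = 0 ↦ 1/2  <
α = 1/2, γ = 1/2 ↦ 1/2  <
α = 1/2, γ = 1 ↦ 1/2  <
α = 1, γ = 0 ↦ 0  <
α = 1, γ = 1/2 ↦ 1/2  <
α = 1, γ = 1 ↦ 1  ≥
So 2 of the 9 assignments meet the threshold.

2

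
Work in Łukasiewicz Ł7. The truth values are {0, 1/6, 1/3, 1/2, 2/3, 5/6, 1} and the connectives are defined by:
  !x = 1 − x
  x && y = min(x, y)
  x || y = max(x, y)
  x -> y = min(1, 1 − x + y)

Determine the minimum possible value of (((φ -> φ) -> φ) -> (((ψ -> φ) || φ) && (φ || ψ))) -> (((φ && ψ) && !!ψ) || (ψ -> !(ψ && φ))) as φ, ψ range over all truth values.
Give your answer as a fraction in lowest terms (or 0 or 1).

Take φ = 1/2, ψ = 1:
φ -> φ = 1/2 -> 1/2 = 1
(φ -> φ) -> φ = 1 -> 1/2 = 1/2
ψ -> φ = 1 -> 1/2 = 1/2
(ψ -> φ) || φ = 1/2 || 1/2 = 1/2
φ || ψ = 1/2 || 1 = 1
((ψ -> φ) || φ) && (φ || ψ) = 1/2 && 1 = 1/2
((φ -> φ) -> φ) -> (((ψ -> φ) || φ) && (φ || ψ)) = 1/2 -> 1/2 = 1
φ && ψ = 1/2 && 1 = 1/2
!ψ = !1 = 0
!!ψ = !0 = 1
(φ && ψ) && !!ψ = 1/2 && 1 = 1/2
ψ && φ = 1 && 1/2 = 1/2
!(ψ && φ) = !1/2 = 1/2
ψ -> !(ψ && φ) = 1 -> 1/2 = 1/2
((φ && ψ) && !!ψ) || (ψ -> !(ψ && φ)) = 1/2 || 1/2 = 1/2
(((φ -> φ) -> φ) -> (((ψ -> φ) || φ) && (φ || ψ))) -> (((φ && ψ) && !!ψ) || (ψ -> !(ψ && φ))) = 1 -> 1/2 = 1/2
No assignment yields a value below 1/2, so this is the minimum.

1/2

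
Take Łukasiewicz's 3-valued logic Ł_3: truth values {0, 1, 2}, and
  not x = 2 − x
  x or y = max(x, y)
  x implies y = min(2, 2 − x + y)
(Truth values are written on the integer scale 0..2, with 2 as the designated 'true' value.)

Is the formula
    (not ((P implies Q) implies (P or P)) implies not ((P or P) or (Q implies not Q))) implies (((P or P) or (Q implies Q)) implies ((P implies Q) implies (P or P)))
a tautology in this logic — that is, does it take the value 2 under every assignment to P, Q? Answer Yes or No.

No

Counterexample: take P = 0, Q = 2.
P implies Q = 0 implies 2 = 2
P or P = 0 or 0 = 0
(P implies Q) implies (P or P) = 2 implies 0 = 0
not ((P implies Q) implies (P or P)) = not 0 = 2
P or P = 0 or 0 = 0
not Q = not 2 = 0
Q implies not Q = 2 implies 0 = 0
(P or P) or (Q implies not Q) = 0 or 0 = 0
not ((P or P) or (Q implies not Q)) = not 0 = 2
not ((P implies Q) implies (P or P)) implies not ((P or P) or (Q implies not Q)) = 2 implies 2 = 2
P or P = 0 or 0 = 0
Q implies Q = 2 implies 2 = 2
(P or P) or (Q implies Q) = 0 or 2 = 2
P implies Q = 0 implies 2 = 2
P or P = 0 or 0 = 0
(P implies Q) implies (P or P) = 2 implies 0 = 0
((P or P) or (Q implies Q)) implies ((P implies Q) implies (P or P)) = 2 implies 0 = 0
(not ((P implies Q) implies (P or P)) implies not ((P or P) or (Q implies not Q))) implies (((P or P) or (Q implies Q)) implies ((P implies Q) implies (P or P))) = 2 implies 0 = 0
This gives 0 ≠ 2.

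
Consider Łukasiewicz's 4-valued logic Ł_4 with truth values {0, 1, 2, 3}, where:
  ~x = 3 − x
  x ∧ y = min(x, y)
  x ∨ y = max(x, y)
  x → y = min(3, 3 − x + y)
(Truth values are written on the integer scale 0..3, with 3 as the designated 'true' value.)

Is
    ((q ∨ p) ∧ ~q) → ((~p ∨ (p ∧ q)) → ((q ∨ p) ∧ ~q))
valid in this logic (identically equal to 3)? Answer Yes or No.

Yes

p = 0, q = 0 ↦ 3
p = 0, q = 1 ↦ 3
p = 0, q = 2 ↦ 3
p = 0, q = 3 ↦ 3
p = 1, q = 0 ↦ 3
p = 1, q = 1 ↦ 3
p = 1, q = 2 ↦ 3
p = 1, q = 3 ↦ 3
p = 2, q = 0 ↦ 3
p = 2, q = 1 ↦ 3
p = 2, q = 2 ↦ 3
p = 2, q = 3 ↦ 3
p = 3, q = 0 ↦ 3
p = 3, q = 1 ↦ 3
p = 3, q = 2 ↦ 3
p = 3, q = 3 ↦ 3
Every assignment gives a value ≥ 3.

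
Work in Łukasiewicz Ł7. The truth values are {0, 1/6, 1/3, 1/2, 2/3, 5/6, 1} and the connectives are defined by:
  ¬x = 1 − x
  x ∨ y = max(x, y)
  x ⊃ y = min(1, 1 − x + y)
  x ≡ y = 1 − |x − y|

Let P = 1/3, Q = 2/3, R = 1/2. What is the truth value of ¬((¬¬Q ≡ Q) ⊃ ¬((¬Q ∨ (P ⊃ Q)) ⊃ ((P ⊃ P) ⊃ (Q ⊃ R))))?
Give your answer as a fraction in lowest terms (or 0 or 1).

¬Q = ¬2/3 = 1/3
¬¬Q = ¬1/3 = 2/3
¬¬Q ≡ Q = 2/3 ≡ 2/3 = 1
¬Q = ¬2/3 = 1/3
P ⊃ Q = 1/3 ⊃ 2/3 = 1
¬Q ∨ (P ⊃ Q) = 1/3 ∨ 1 = 1
P ⊃ P = 1/3 ⊃ 1/3 = 1
Q ⊃ R = 2/3 ⊃ 1/2 = 5/6
(P ⊃ P) ⊃ (Q ⊃ R) = 1 ⊃ 5/6 = 5/6
(¬Q ∨ (P ⊃ Q)) ⊃ ((P ⊃ P) ⊃ (Q ⊃ R)) = 1 ⊃ 5/6 = 5/6
¬((¬Q ∨ (P ⊃ Q)) ⊃ ((P ⊃ P) ⊃ (Q ⊃ R))) = ¬5/6 = 1/6
(¬¬Q ≡ Q) ⊃ ¬((¬Q ∨ (P ⊃ Q)) ⊃ ((P ⊃ P) ⊃ (Q ⊃ R))) = 1 ⊃ 1/6 = 1/6
¬((¬¬Q ≡ Q) ⊃ ¬((¬Q ∨ (P ⊃ Q)) ⊃ ((P ⊃ P) ⊃ (Q ⊃ R)))) = ¬1/6 = 5/6

5/6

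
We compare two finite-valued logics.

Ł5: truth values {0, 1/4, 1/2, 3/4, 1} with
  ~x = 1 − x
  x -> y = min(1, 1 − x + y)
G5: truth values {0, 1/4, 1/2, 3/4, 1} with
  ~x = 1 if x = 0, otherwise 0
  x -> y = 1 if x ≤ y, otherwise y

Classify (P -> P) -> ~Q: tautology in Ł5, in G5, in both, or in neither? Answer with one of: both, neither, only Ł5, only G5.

neither

In Ł5: at P = 0, Q = 1/4 the value is 3/4 — not a tautology.
In G5: at P = 0, Q = 1/4 the value is 0 — not a tautology.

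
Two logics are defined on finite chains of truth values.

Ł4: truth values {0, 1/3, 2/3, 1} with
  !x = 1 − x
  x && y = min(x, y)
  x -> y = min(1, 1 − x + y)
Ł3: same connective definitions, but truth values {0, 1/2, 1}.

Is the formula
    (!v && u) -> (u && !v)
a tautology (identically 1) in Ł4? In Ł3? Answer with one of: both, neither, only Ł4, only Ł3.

In Ł4: every assignment gives 1 — tautology.
In Ł3: every assignment gives 1 — tautology.

both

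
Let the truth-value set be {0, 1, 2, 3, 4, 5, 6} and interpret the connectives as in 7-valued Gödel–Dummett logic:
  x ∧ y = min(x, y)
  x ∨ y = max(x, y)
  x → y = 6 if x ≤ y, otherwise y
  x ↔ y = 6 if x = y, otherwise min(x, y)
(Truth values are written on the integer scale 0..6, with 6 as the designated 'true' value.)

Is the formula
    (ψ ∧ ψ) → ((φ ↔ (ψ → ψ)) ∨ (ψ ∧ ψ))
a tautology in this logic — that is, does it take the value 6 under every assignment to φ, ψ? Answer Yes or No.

Yes

At φ = 2, ψ = 4, for instance:
ψ ∧ ψ = 4 ∧ 4 = 4
ψ → ψ = 4 → 4 = 6
φ ↔ (ψ → ψ) = 2 ↔ 6 = 2
(φ ↔ (ψ → ψ)) ∨ (ψ ∧ ψ) = 2 ∨ 4 = 4
(ψ ∧ ψ) → ((φ ↔ (ψ → ψ)) ∨ (ψ ∧ ψ)) = 4 → 4 = 6
and checking the remaining 48 assignments likewise gives ≥ 6 in every case.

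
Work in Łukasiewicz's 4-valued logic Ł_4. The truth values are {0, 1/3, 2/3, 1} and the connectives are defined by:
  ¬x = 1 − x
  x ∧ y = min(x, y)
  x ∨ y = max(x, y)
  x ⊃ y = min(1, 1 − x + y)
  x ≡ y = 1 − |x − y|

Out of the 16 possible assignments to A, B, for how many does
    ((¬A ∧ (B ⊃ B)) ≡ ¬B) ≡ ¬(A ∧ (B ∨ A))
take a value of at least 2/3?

11

A = 0, B = 0 ↦ 1  ≥
A = 0, B = 1/3 ↦ 2/3  ≥
A = 0, B = 2/3 ↦ 1/3  <
A = 0, B = 1 ↦ 0  <
A = 1/3, B = 0 ↦ 1  ≥
A = 1/3, B = 1/3 ↦ 2/3  ≥
A = 1/3, B = 2/3 ↦ 1  ≥
A = 1/3, B = 1 ↦ 2/3  ≥
A = 2/3, B = 0 ↦ 1  ≥
A = 2/3, B = 1/3 ↦ 2/3  ≥
A = 2/3, B = 2/3 ↦ 1/3  <
A = 2/3, B = 1 ↦ 2/3  ≥
A = 1, B = 0 ↦ 1  ≥
A = 1, B = 1/3 ↦ 2/3  ≥
A = 1, B = 2/3 ↦ 1/3  <
A = 1, B = 1 ↦ 0  <
So 11 of the 16 assignments meet the threshold.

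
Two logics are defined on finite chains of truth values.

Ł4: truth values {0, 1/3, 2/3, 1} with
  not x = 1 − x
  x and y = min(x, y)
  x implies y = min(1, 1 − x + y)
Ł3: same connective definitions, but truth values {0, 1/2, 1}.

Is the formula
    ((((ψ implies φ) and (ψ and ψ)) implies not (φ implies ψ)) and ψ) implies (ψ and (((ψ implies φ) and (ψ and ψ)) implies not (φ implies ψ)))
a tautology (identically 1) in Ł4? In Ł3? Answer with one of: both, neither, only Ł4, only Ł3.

In Ł4: every assignment gives 1 — tautology.
In Ł3: every assignment gives 1 — tautology.

both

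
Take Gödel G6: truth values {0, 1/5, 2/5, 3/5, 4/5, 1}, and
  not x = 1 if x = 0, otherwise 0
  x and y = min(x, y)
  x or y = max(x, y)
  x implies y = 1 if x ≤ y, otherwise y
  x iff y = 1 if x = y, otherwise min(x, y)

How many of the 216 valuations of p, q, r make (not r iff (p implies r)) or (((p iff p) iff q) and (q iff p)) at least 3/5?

60

value 1: 12 assignments (counts)
value 4/5: 18 assignments (counts)
value 3/5: 30 assignments (counts)
value 2/5: 42 assignments
value 1/5: 54 assignments
value 0: 60 assignments
So 60 of the 216 assignments meet the threshold.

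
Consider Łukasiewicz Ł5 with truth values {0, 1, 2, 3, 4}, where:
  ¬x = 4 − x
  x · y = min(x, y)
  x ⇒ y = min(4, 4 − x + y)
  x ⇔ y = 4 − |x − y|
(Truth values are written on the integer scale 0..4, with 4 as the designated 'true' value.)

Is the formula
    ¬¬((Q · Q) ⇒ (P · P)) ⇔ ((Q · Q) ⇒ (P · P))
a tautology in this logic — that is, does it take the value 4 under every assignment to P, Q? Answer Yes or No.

Yes

At P = 0, Q = 1, for instance:
Q · Q = 1 · 1 = 1
P · P = 0 · 0 = 0
(Q · Q) ⇒ (P · P) = 1 ⇒ 0 = 3
¬((Q · Q) ⇒ (P · P)) = ¬3 = 1
¬¬((Q · Q) ⇒ (P · P)) = ¬1 = 3
¬¬((Q · Q) ⇒ (P · P)) ⇔ ((Q · Q) ⇒ (P · P)) = 3 ⇔ 3 = 4
and checking the remaining 24 assignments likewise gives ≥ 4 in every case.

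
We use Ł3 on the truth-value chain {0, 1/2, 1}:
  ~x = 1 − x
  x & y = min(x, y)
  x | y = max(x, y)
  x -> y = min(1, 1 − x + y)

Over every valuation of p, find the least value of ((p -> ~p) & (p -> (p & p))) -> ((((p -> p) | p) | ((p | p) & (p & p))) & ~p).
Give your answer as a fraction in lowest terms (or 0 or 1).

Take p = 1/2:
~p = ~1/2 = 1/2
p -> ~p = 1/2 -> 1/2 = 1
p & p = 1/2 & 1/2 = 1/2
p -> (p & p) = 1/2 -> 1/2 = 1
(p -> ~p) & (p -> (p & p)) = 1 & 1 = 1
p -> p = 1/2 -> 1/2 = 1
(p -> p) | p = 1 | 1/2 = 1
p | p = 1/2 | 1/2 = 1/2
p & p = 1/2 & 1/2 = 1/2
(p | p) & (p & p) = 1/2 & 1/2 = 1/2
((p -> p) | p) | ((p | p) & (p & p)) = 1 | 1/2 = 1
~p = ~1/2 = 1/2
(((p -> p) | p) | ((p | p) & (p & p))) & ~p = 1 & 1/2 = 1/2
((p -> ~p) & (p -> (p & p))) -> ((((p -> p) | p) | ((p | p) & (p & p))) & ~p) = 1 -> 1/2 = 1/2
No assignment yields a value below 1/2, so this is the minimum.

1/2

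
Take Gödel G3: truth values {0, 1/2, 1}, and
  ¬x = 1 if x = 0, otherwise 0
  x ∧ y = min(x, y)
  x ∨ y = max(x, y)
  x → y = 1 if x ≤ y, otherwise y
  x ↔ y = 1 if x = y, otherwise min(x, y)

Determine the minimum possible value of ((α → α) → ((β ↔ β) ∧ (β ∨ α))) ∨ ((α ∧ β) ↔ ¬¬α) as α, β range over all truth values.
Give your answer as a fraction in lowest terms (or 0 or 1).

1/2

Take α = 1/2, β = 0:
α → α = 1/2 → 1/2 = 1
β ↔ β = 0 ↔ 0 = 1
β ∨ α = 0 ∨ 1/2 = 1/2
(β ↔ β) ∧ (β ∨ α) = 1 ∧ 1/2 = 1/2
(α → α) → ((β ↔ β) ∧ (β ∨ α)) = 1 → 1/2 = 1/2
α ∧ β = 1/2 ∧ 0 = 0
¬α = ¬1/2 = 0
¬¬α = ¬0 = 1
(α ∧ β) ↔ ¬¬α = 0 ↔ 1 = 0
((α → α) → ((β ↔ β) ∧ (β ∨ α))) ∨ ((α ∧ β) ↔ ¬¬α) = 1/2 ∨ 0 = 1/2
No assignment yields a value below 1/2, so this is the minimum.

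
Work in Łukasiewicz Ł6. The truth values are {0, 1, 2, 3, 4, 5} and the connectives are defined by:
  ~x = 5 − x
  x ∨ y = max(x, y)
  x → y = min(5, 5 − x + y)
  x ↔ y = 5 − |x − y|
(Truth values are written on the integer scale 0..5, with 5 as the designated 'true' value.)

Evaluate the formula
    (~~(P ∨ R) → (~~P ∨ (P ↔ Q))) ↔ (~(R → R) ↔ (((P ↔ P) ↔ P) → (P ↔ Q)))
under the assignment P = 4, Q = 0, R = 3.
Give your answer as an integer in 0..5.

3

P ∨ R = 4 ∨ 3 = 4
~(P ∨ R) = ~4 = 1
~~(P ∨ R) = ~1 = 4
~P = ~4 = 1
~~P = ~1 = 4
P ↔ Q = 4 ↔ 0 = 1
~~P ∨ (P ↔ Q) = 4 ∨ 1 = 4
~~(P ∨ R) → (~~P ∨ (P ↔ Q)) = 4 → 4 = 5
R → R = 3 → 3 = 5
~(R → R) = ~5 = 0
P ↔ P = 4 ↔ 4 = 5
(P ↔ P) ↔ P = 5 ↔ 4 = 4
P ↔ Q = 4 ↔ 0 = 1
((P ↔ P) ↔ P) → (P ↔ Q) = 4 → 1 = 2
~(R → R) ↔ (((P ↔ P) ↔ P) → (P ↔ Q)) = 0 ↔ 2 = 3
(~~(P ∨ R) → (~~P ∨ (P ↔ Q))) ↔ (~(R → R) ↔ (((P ↔ P) ↔ P) → (P ↔ Q))) = 5 ↔ 3 = 3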